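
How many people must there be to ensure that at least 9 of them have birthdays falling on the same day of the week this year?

There are 7 days of the week acting as pigeonholes.
With 7 × 8 = 56 people we could place exactly 8 in each, with no class reaching 9.
One more forces some class to hold 9, so 56 + 1 = 57.

57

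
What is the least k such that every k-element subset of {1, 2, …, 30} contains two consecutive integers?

Partition {1, …, 30} into 15 pairs: {1,2}, {3,4}, …, {29,30}.
Choosing 15 integers — say the 15 even numbers 2, 4, …, 30 — takes one from each pair and avoids the property.
Choosing 16 forces two into the same pair by pigeonhole, and those are consecutive. So 16.

16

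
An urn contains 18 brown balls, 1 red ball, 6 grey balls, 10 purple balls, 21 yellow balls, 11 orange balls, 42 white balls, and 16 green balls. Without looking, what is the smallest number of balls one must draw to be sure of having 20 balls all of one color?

101

Treat the 8 colors as pigeonholes.
In the worst case we take at most 19 of each color, but all 18 brown, all 1 red, all 6 grey, all 10 purple, all 11 orange, and all 16 green (fewer than 19), giving 18 + 1 + 6 + 10 + 19 + 11 + 19 + 16 = 100.
One more ball then forces some color to 20, so 100 + 1 = 101.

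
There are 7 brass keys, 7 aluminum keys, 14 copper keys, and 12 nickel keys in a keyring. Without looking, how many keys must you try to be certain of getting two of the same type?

5

The worst case takes 1 key of each type without reaching 2 of any: 4 × 1 = 4.
The next key must bring some type to 2, so 4 + 1 = 5.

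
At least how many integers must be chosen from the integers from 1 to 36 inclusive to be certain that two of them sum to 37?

Partition {1, …, 36} into 18 pairs: {1,36}, {2,35}, …, {18,19}.
Choosing 18 integers — say the integers 1 through 18 — takes one from each pair and avoids the property.
Choosing 19 forces two into the same pair by pigeonhole, and those sum to 37. So 19.

19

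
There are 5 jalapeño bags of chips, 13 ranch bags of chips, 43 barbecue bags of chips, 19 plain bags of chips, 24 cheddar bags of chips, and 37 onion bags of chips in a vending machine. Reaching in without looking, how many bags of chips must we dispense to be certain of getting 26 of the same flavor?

In the worst case we take at most 25 of each flavor, but all 5 jalapeño, all 13 ranch, all 19 plain, and all 24 cheddar (fewer than 25), giving 5 + 13 + 25 + 19 + 24 + 25 = 111.
One more bag of chips then forces some flavor to 26, so 111 + 1 = 112.

112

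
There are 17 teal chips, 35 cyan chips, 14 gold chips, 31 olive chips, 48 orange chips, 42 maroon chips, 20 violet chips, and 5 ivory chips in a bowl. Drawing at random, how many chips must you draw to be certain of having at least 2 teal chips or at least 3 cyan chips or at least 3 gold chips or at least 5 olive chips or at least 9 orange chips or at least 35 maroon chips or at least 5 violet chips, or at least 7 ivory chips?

61

The worst case stops just short of every target: 1 teal, 2 cyan, 2 gold, 4 olive, 8 orange, 34 maroon, 4 violet, all 5 ivory — 1 + 2 + 2 + 4 + 8 + 34 + 4 + 5 = 60 chips.
One more chip must push some color to its target, so 60 + 1 = 61.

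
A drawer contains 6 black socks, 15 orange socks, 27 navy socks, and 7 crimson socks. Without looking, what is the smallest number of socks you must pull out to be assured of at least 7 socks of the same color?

25

Treat the 4 colors as pigeonholes.
The worst case takes 6 socks of each color without reaching 7 of any: 4 × 6 = 24.
The next sock must bring some color to 7, so 24 + 1 = 25.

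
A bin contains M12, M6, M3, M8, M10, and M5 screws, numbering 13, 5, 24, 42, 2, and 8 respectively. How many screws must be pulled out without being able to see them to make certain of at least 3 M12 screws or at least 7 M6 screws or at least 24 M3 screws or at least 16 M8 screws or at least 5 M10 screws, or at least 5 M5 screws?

The worst case stops just short of every target: 2 M12, all 5 M6, 23 M3, 15 M8, all 2 M10, 4 M5 — 2 + 5 + 23 + 15 + 2 + 4 = 51 screws.
One more screw must push some size to its target, so 51 + 1 = 52.

52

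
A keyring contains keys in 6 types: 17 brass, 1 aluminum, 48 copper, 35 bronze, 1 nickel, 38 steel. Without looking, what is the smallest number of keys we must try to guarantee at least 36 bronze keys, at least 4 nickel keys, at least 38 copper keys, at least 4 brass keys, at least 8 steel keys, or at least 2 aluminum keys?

The worst case stops just short of every target: 3 brass, 1 aluminum, 37 copper, 35 bronze, all 1 nickel, 7 steel — 3 + 1 + 37 + 35 + 1 + 7 = 84 keys.
One more key must push some type to its target, so 84 + 1 = 85.

85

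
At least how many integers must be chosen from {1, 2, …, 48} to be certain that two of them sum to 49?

Partition {1, …, 48} into 24 pairs: {1,48}, {2,47}, …, {24,25}.
Choosing 24 integers — say the integers 1 through 24 — takes one from each pair and avoids the property.
Choosing 25 forces two into the same pair by pigeonhole, and those sum to 49. So 25.

25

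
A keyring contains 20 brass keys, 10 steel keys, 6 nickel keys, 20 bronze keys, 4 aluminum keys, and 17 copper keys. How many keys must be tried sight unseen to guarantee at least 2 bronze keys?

The worst case draws every non-bronze key first: 20 + 10 + 6 + 4 + 17 = 57.
The next 2 draws are then forced to be bronze, giving 57 + 2 = 59.

59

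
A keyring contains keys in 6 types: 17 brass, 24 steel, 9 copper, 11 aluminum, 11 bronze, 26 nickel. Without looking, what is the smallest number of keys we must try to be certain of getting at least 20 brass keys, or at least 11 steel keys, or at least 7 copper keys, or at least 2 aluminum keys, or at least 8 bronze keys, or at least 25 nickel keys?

Each of the 6 types has its own threshold; avoid all of them simultaneously.
The worst case stops just short of every target: all 17 brass, 10 steel, 6 copper, 1 aluminum, 7 bronze, 24 nickel — 17 + 10 + 6 + 1 + 7 + 24 = 65 keys.
One more key must push some type to its target, so 65 + 1 = 66.

66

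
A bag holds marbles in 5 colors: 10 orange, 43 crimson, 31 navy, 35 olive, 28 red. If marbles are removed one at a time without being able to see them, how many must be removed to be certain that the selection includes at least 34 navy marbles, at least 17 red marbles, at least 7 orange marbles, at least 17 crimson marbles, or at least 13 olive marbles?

Each of the 5 colors has its own threshold; avoid all of them simultaneously.
The worst case stops just short of every target: 6 orange, 16 crimson, all 31 navy, 12 olive, 16 red — 6 + 16 + 31 + 12 + 16 = 81 marbles.
One more marble must push some color to its target, so 81 + 1 = 82.

82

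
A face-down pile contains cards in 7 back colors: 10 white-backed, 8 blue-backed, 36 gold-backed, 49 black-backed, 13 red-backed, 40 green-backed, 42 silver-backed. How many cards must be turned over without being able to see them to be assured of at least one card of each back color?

191

The hardest back color to obtain is blue-backed: we could draw every other card first — 198 − 8 = 190 cards — without a single blue-backed one.
The next draw must be blue-backed, so 190 + 1 = 191.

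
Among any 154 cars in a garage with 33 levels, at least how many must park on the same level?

If each of the 33 levels held at most 4, the total would be at most 33 × 4 = 132 < 154, a contradiction.
So at least one holds ⌈154/33⌉ = 5.

5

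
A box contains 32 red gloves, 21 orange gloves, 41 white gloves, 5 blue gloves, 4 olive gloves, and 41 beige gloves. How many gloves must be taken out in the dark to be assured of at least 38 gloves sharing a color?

In the worst case we take at most 37 of each color, but all 32 red, all 21 orange, all 5 blue, and all 4 olive (fewer than 37), giving 32 + 21 + 37 + 5 + 4 + 37 = 136.
One more glove then forces some color to 38, so 136 + 1 = 137.

137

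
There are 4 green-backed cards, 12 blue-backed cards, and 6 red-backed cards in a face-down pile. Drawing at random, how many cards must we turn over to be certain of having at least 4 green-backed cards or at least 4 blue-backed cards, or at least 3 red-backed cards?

Each of the 3 back colors has its own threshold; avoid all of them simultaneously.
The worst case stops just short of every target: 3 green-backed, 3 blue-backed, 2 red-backed — 3 + 3 + 2 = 8 cards.
One more card must push some back color to its target, so 8 + 1 = 9.

9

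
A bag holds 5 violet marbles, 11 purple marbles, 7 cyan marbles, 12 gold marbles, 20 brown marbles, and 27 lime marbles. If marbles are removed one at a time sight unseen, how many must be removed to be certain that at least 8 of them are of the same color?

In the worst case we take at most 7 of each color, but all 5 violet (fewer than 7), giving 5 + 7 + 7 + 7 + 7 + 7 = 40.
One more marble then forces some color to 8, so 40 + 1 = 41.

41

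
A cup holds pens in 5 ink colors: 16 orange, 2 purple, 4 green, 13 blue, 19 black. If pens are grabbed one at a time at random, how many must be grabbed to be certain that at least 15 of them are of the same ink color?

48

In the worst case we take at most 14 of each ink color, but all 2 purple, all 4 green, and all 13 blue (fewer than 14), giving 14 + 2 + 4 + 13 + 14 = 47.
One more pen then forces some ink color to 15, so 47 + 1 = 48.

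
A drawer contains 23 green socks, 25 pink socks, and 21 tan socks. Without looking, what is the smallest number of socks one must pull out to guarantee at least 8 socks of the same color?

Treat the 3 colors as pigeonholes.
The worst case takes 7 socks of each color without reaching 8 of any: 3 × 7 = 21.
The next sock must bring some color to 8, so 21 + 1 = 22.

22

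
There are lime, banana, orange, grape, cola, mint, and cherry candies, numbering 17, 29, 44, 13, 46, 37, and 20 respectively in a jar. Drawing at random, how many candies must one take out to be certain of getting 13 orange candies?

175

The worst case draws every non-orange candy first: 17 + 29 + 13 + 46 + 37 + 20 = 162.
The next 13 draws are then forced to be orange, giving 162 + 13 = 175.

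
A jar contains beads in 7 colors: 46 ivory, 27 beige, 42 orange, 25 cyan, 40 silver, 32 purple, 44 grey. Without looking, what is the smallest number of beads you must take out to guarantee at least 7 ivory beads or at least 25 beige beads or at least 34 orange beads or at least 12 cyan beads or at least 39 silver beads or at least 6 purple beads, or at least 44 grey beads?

The worst case stops just short of every target: 6 ivory, 24 beige, 33 orange, 11 cyan, 38 silver, 5 purple, 43 grey — 6 + 24 + 33 + 11 + 38 + 5 + 43 = 160 beads.
One more bead must push some color to its target, so 160 + 1 = 161.

161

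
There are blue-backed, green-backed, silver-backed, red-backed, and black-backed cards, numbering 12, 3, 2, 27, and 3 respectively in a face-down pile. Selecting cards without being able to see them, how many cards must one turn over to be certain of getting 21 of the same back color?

41

Treat the 5 back colors as pigeonholes.
In the worst case we take at most 20 of each back color, but all 12 blue-backed, all 3 green-backed, all 2 silver-backed, and all 3 black-backed (fewer than 20), giving 12 + 3 + 2 + 20 + 3 = 40.
One more card then forces some back color to 21, so 40 + 1 = 41.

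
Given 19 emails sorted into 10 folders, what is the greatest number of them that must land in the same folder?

2

The 19 emails fall into 10 folders.
If each of the 10 folders held at most 1, the total would be at most 10 × 1 = 10 < 19, a contradiction.
So at least one holds ⌈19/10⌉ = 2.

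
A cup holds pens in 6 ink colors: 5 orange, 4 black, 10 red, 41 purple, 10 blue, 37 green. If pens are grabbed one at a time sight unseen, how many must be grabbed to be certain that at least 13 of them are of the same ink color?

Treat the 6 ink colors as pigeonholes.
In the worst case we take at most 12 of each ink color, but all 5 orange, all 4 black, all 10 red, and all 10 blue (fewer than 12), giving 5 + 4 + 10 + 12 + 10 + 12 = 53.
One more pen then forces some ink color to 13, so 53 + 1 = 54.

54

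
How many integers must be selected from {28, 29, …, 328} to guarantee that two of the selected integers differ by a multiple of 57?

Use the pigeonhole principle on residue classes: group the integers by remainder mod 57; there are 57 residue classes, each nonempty in this range.
Choosing one from each class (57 integers) avoids any shared remainder.
One more choice must repeat a class, so two differ by a multiple of 57. Hence 57 + 1 = 58.

58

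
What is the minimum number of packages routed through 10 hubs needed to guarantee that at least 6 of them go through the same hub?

51

There are 10 hubs acting as pigeonholes.
With 10 × 5 = 50 packages we could place exactly 5 in each, with no class reaching 6.
One more forces some class to hold 6, so 50 + 1 = 51.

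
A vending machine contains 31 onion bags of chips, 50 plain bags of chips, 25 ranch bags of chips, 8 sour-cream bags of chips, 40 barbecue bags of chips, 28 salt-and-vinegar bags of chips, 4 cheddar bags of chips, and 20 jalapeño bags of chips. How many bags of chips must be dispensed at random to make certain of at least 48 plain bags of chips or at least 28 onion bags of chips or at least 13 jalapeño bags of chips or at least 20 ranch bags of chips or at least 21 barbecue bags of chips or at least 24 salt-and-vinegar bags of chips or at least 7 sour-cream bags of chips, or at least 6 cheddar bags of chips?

159

The worst case stops just short of every target: 27 onion, 47 plain, 19 ranch, 6 sour-cream, 20 barbecue, 23 salt-and-vinegar, all 4 cheddar, 12 jalapeño — 27 + 47 + 19 + 6 + 20 + 23 + 4 + 12 = 158 bags of chips.
One more bag of chips must push some flavor to its target, so 158 + 1 = 159.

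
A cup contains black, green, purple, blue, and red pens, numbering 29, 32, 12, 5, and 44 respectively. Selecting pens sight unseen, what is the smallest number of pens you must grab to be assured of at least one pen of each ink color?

118

The hardest ink color to obtain is blue: we could draw every other pen first — 122 − 5 = 117 pens — without a single blue one.
The next draw must be blue, so 117 + 1 = 118.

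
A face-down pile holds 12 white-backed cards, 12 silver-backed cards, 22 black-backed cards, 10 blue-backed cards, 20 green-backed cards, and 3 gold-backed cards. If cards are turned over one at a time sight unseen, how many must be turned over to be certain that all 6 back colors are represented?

The hardest back color to obtain is gold-backed: we could draw every other card first — 79 − 3 = 76 cards — without a single gold-backed one.
The next draw must be gold-backed, so 76 + 1 = 77.

77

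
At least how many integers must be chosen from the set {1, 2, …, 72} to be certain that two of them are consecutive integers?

37

Partition {1, …, 72} into 36 pairs: {1,2}, {3,4}, …, {71,72}.
Choosing 36 integers — say the 36 even numbers 2, 4, …, 72 — takes one from each pair and avoids the property.
Choosing 37 forces two into the same pair by pigeonhole, and those are consecutive. So 37.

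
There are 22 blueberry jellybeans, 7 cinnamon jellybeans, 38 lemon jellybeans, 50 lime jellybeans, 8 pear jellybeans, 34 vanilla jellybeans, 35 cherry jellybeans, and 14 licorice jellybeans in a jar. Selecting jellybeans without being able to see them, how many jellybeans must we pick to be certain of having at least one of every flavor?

202

The hardest flavor to obtain is cinnamon: we could draw every other jellybean first — 208 − 7 = 201 jellybeans — without a single cinnamon one.
The next draw must be cinnamon, so 201 + 1 = 202.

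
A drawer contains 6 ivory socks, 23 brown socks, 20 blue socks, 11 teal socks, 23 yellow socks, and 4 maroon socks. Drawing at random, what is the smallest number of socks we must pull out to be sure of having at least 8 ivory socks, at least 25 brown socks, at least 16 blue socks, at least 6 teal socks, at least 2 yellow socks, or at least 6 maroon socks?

55

Each of the 6 colors has its own threshold; avoid all of them simultaneously.
The worst case stops just short of every target: all 6 ivory, all 23 brown, 15 blue, 5 teal, 1 yellow, all 4 maroon — 6 + 23 + 15 + 5 + 1 + 4 = 54 socks.
One more sock must push some color to its target, so 54 + 1 = 55.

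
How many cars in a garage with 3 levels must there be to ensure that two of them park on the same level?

4

There are 3 levels acting as pigeonholes.
With 3 cars we could place one in each, avoiding any repeat.
One more forces some class to hold 2, so 3 + 1 = 4.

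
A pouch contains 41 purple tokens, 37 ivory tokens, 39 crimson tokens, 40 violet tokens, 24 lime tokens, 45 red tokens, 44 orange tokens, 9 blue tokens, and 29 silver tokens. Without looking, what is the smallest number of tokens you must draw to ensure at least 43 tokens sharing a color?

Treat the 9 colors as pigeonholes.
In the worst case we take at most 42 of each color, but all 41 purple, all 37 ivory, all 39 crimson, all 40 violet, all 24 lime, all 9 blue, and all 29 silver (fewer than 42), giving 41 + 37 + 39 + 40 + 24 + 42 + 42 + 9 + 29 = 303.
One more token then forces some color to 43, so 303 + 1 = 304.

304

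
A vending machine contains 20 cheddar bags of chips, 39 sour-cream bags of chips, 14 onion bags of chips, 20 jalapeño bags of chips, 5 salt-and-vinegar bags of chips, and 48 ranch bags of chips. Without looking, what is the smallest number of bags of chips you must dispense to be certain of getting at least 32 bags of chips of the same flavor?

In the worst case we take at most 31 of each flavor, but all 20 cheddar, all 14 onion, all 20 jalapeño, and all 5 salt-and-vinegar (fewer than 31), giving 20 + 31 + 14 + 20 + 5 + 31 = 121.
One more bag of chips then forces some flavor to 32, so 121 + 1 = 122.

122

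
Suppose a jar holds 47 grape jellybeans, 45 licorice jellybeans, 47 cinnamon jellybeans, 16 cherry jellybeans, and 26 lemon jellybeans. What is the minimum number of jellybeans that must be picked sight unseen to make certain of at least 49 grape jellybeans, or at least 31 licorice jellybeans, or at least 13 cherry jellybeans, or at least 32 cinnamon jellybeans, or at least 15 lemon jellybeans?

135

The worst case stops just short of every target: all 47 grape, 30 licorice, 31 cinnamon, 12 cherry, 14 lemon — 47 + 30 + 31 + 12 + 14 = 134 jellybeans.
One more jellybean must push some flavor to its target, so 134 + 1 = 135.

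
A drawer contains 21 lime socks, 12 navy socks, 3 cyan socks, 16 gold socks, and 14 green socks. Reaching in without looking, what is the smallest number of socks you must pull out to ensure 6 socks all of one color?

In the worst case we take at most 5 of each color, but all 3 cyan (fewer than 5), giving 5 + 5 + 3 + 5 + 5 = 23.
One more sock then forces some color to 6, so 23 + 1 = 24.

24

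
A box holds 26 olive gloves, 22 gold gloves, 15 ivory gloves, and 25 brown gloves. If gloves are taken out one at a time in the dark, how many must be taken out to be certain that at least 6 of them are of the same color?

21

The worst case takes 5 gloves of each color without reaching 6 of any: 4 × 5 = 20.
The next glove must bring some color to 6, so 20 + 1 = 21.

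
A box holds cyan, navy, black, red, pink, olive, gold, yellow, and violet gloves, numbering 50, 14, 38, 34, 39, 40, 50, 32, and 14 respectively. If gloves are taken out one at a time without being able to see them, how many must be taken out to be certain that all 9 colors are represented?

298

The hardest color to obtain is navy: we could draw every other glove first — 311 − 14 = 297 gloves — without a single navy one.
The next draw must be navy, so 297 + 1 = 298.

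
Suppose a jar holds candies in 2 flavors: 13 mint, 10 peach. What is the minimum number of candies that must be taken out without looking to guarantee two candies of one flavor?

3

The worst case takes 1 candy of each flavor without reaching 2 of any: 2 × 1 = 2.
The next candy must bring some flavor to 2, so 2 + 1 = 3.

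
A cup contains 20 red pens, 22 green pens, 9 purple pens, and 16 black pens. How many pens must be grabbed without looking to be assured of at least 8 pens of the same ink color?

The worst case takes 7 pens of each ink color without reaching 8 of any: 4 × 7 = 28.
The next pen must bring some ink color to 8, so 28 + 1 = 29.

29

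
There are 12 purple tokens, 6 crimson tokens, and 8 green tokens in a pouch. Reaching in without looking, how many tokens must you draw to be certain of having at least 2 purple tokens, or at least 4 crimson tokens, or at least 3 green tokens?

Each of the 3 colors has its own threshold; avoid all of them simultaneously.
The worst case stops just short of every target: 1 purple, 3 crimson, 2 green — 1 + 3 + 2 = 6 tokens.
One more token must push some color to its target, so 6 + 1 = 7.

7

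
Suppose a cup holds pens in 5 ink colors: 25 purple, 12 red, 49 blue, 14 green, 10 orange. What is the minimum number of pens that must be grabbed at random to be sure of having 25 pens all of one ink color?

85

In the worst case we take at most 24 of each ink color, but all 12 red, all 14 green, and all 10 orange (fewer than 24), giving 24 + 12 + 24 + 14 + 10 = 84.
One more pen then forces some ink color to 25, so 84 + 1 = 85.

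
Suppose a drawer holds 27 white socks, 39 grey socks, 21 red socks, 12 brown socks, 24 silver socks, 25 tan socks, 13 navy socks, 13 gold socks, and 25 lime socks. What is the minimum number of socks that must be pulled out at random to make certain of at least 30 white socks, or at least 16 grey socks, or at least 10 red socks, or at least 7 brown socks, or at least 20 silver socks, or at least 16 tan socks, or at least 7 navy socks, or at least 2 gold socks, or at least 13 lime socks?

Each of the 9 colors has its own threshold; avoid all of them simultaneously.
The worst case stops just short of every target: all 27 white, 15 grey, 9 red, 6 brown, 19 silver, 15 tan, 6 navy, 1 gold, 12 lime — 27 + 15 + 9 + 6 + 19 + 15 + 6 + 1 + 12 = 110 socks.
One more sock must push some color to its target, so 110 + 1 = 111.

111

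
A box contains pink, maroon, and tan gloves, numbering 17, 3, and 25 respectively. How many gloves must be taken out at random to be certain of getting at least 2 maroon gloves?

44

The worst case draws every non-maroon glove first: 17 + 25 = 42.
The next 2 draws are then forced to be maroon, giving 42 + 2 = 44.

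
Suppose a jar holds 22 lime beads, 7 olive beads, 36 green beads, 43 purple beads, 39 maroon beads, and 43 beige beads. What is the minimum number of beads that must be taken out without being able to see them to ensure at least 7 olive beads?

190

The worst case draws every non-olive bead first: 22 + 36 + 43 + 39 + 43 = 183.
The next 7 draws are then forced to be olive, giving 183 + 7 = 190.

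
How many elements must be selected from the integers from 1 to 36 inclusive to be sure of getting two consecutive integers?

19

Partition {1, …, 36} into 18 pairs: {1,2}, {3,4}, …, {35,36}.
Choosing 18 integers — say the 18 even numbers 2, 4, …, 36 — takes one from each pair and avoids the property.
Choosing 19 forces two into the same pair by pigeonhole, and those are consecutive. So 19.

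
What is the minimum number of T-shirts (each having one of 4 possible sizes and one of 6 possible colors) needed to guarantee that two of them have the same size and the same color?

There are 4 × 6 = 24 (size, color) combinations acting as pigeonholes.
With 24 T-shirts we could place one in each, avoiding any repeat.
One more forces some (size, color) pair to hold 2, so 24 + 1 = 25.

25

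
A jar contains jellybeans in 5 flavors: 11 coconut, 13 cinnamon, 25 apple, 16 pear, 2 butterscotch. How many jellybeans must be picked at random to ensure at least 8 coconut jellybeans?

The worst case draws every non-coconut jellybean first: 13 + 25 + 16 + 2 = 56.
The next 8 draws are then forced to be coconut, giving 56 + 8 = 64.

64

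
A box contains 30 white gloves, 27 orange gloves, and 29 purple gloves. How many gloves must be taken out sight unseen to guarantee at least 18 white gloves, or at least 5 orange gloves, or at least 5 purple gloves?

26

Each of the 3 colors has its own threshold; avoid all of them simultaneously.
The worst case stops just short of every target: 17 white, 4 orange, 4 purple — 17 + 4 + 4 = 25 gloves.
One more glove must push some color to its target, so 25 + 1 = 26.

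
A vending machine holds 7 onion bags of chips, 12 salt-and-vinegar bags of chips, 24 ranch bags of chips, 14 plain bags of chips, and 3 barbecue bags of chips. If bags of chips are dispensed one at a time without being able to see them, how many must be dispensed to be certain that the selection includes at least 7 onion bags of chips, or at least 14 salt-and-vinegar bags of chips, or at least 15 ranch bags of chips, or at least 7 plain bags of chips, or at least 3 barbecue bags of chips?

41

Each of the 5 flavors has its own threshold; avoid all of them simultaneously.
The worst case stops just short of every target: 6 onion, all 12 salt-and-vinegar, 14 ranch, 6 plain, 2 barbecue — 6 + 12 + 14 + 6 + 2 = 40 bags of chips.
One more bag of chips must push some flavor to its target, so 40 + 1 = 41.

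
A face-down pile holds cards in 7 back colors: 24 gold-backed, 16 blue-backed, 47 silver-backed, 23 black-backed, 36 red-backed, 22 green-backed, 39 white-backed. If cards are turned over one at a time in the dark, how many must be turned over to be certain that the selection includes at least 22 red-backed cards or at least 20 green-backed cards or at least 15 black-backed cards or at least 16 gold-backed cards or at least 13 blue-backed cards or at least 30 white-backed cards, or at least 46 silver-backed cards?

The worst case stops just short of every target: 15 gold-backed, 12 blue-backed, 45 silver-backed, 14 black-backed, 21 red-backed, 19 green-backed, 29 white-backed — 15 + 12 + 45 + 14 + 21 + 19 + 29 = 155 cards.
One more card must push some back color to its target, so 155 + 1 = 156.

156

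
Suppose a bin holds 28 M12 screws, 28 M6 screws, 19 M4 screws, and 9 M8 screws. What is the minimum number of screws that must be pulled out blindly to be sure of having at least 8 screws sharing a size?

29

Treat the 4 sizes as pigeonholes.
The worst case takes 7 screws of each size without reaching 8 of any: 4 × 7 = 28.
The next screw must bring some size to 8, so 28 + 1 = 29.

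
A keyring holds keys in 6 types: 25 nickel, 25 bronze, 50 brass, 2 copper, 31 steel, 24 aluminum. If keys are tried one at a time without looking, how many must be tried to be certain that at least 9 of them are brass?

The worst case draws every non-brass key first: 25 + 25 + 2 + 31 + 24 = 107.
The next 9 draws are then forced to be brass, giving 107 + 9 = 116.

116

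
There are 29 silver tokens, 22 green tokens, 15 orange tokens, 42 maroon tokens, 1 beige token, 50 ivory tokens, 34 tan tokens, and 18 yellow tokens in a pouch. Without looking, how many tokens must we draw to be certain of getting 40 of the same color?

198

In the worst case we take at most 39 of each color, but all 29 silver, all 22 green, all 15 orange, all 1 beige, all 34 tan, and all 18 yellow (fewer than 39), giving 29 + 22 + 15 + 39 + 1 + 39 + 34 + 18 = 197.
One more token then forces some color to 40, so 197 + 1 = 198.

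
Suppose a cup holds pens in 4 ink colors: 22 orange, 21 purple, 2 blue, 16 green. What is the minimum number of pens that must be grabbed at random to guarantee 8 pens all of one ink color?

Treat the 4 ink colors as pigeonholes.
In the worst case we take at most 7 of each ink color, but all 2 blue (fewer than 7), giving 7 + 7 + 2 + 7 = 23.
One more pen then forces some ink color to 8, so 23 + 1 = 24.

24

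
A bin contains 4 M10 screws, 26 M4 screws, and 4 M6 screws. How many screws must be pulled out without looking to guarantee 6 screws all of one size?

14

In the worst case we take at most 5 of each size, but all 4 M10 and all 4 M6 (fewer than 5), giving 4 + 5 + 4 = 13.
One more screw then forces some size to 6, so 13 + 1 = 14.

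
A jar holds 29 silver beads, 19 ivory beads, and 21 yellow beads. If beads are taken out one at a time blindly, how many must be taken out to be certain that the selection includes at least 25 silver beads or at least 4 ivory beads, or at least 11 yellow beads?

38

Each of the 3 colors has its own threshold; avoid all of them simultaneously.
The worst case stops just short of every target: 24 silver, 3 ivory, 10 yellow — 24 + 3 + 10 = 37 beads.
One more bead must push some color to its target, so 37 + 1 = 38.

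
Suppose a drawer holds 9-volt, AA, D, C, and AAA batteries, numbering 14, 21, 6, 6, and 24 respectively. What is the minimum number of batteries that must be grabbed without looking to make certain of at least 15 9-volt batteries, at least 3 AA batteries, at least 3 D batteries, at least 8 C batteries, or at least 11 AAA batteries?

35

Each of the 5 types has its own threshold; avoid all of them simultaneously.
The worst case stops just short of every target: 14 9-volt, 2 AA, 2 D, all 6 C, 10 AAA — 14 + 2 + 2 + 6 + 10 = 34 batteries.
One more battery must push some type to its target, so 34 + 1 = 35.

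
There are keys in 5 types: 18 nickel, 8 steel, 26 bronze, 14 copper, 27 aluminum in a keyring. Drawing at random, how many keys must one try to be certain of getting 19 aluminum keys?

85

The worst case draws every non-aluminum key first: 18 + 8 + 26 + 14 = 66.
The next 19 draws are then forced to be aluminum, giving 66 + 19 = 85.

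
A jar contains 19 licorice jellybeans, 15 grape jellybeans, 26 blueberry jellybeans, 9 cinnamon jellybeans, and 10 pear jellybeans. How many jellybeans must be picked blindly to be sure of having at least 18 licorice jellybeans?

The worst case draws every non-licorice jellybean first: 15 + 26 + 9 + 10 = 60.
The next 18 draws are then forced to be licorice, giving 60 + 18 = 78.

78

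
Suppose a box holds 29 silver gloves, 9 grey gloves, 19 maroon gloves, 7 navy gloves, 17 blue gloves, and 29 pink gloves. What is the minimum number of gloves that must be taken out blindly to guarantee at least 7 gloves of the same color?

The worst case takes 6 gloves of each color without reaching 7 of any: 6 × 6 = 36.
The next glove must bring some color to 7, so 36 + 1 = 37.

37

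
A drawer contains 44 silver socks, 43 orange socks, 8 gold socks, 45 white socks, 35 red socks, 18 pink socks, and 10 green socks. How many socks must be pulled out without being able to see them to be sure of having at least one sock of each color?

The hardest color to obtain is gold: we could draw every other sock first — 203 − 8 = 195 socks — without a single gold one.
The next draw must be gold, so 195 + 1 = 196.

196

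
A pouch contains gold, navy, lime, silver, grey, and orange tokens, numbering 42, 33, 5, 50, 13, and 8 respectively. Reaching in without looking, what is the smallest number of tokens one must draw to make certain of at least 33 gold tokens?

The worst case draws every non-gold token first: 33 + 5 + 50 + 13 + 8 = 109.
The next 33 draws are then forced to be gold, giving 109 + 33 = 142.

142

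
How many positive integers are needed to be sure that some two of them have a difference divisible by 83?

84

Use the pigeonhole principle on residue classes: two integers differ by a multiple of 83 exactly when they share a remainder mod 83.
There are 83 residue classes mod 83, so 83 integers can all lie in distinct classes.
One more integer must repeat a residue, giving a difference divisible by 83. So n = 83 + 1 = 84.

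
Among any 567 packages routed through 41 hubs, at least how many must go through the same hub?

14

If each of the 41 hubs held at most 13, the total would be at most 41 × 13 = 533 < 567, a contradiction.
So at least one holds ⌈567/41⌉ = 14.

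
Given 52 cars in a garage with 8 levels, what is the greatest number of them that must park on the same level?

7

The 52 cars fall into 8 levels.
If each of the 8 levels held at most 6, the total would be at most 8 × 6 = 48 < 52, a contradiction.
So at least one holds ⌈52/8⌉ = 7.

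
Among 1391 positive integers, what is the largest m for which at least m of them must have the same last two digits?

If each of the 100 possible two-digit endings held at most 13, the total would be at most 100 × 13 = 1300 < 1391, a contradiction.
So at least one holds ⌈1391/100⌉ = 14.

14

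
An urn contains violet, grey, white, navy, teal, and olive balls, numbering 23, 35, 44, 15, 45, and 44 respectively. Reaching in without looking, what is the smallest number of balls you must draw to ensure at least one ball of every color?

The hardest color to obtain is navy: we could draw every other ball first — 206 − 15 = 191 balls — without a single navy one.
The next draw must be navy, so 191 + 1 = 192.

192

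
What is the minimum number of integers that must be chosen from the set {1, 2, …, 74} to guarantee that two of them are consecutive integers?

Partition {1, …, 74} into 37 pairs: {1,2}, {3,4}, …, {73,74}.
Choosing 37 integers — say the 37 even numbers 2, 4, …, 74 — takes one from each pair and avoids the property.
Choosing 38 forces two into the same pair by pigeonhole, and those are consecutive. So 38.

38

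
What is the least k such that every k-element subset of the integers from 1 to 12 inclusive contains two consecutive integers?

Partition {1, …, 12} into 6 pairs: {1,2}, {3,4}, …, {11,12}.
Choosing 6 integers — say the 6 even numbers 2, 4, …, 12 — takes one from each pair and avoids the property.
Choosing 7 forces two into the same pair by pigeonhole, and those are consecutive. So 7.

7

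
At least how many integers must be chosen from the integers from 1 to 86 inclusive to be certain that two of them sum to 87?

44

Partition {1, …, 86} into 43 pairs: {1,86}, {2,85}, …, {43,44}.
Choosing 43 integers — say the integers 1 through 43 — takes one from each pair and avoids the property.
Choosing 44 forces two into the same pair by pigeonhole, and those sum to 87. So 44.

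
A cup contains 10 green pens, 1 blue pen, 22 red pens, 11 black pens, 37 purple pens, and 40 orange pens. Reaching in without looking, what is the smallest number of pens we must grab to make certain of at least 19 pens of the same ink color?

In the worst case we take at most 18 of each ink color, but all 10 green, all 1 blue, and all 11 black (fewer than 18), giving 10 + 1 + 18 + 11 + 18 + 18 = 76.
One more pen then forces some ink color to 19, so 76 + 1 = 77.

77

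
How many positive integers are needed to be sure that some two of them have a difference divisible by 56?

Two integers differ by a multiple of 56 exactly when they share a remainder mod 56.
There are 56 residue classes mod 56, so 56 integers can all lie in distinct classes.
One more integer must repeat a residue, giving a difference divisible by 56. So n = 56 + 1 = 57.

57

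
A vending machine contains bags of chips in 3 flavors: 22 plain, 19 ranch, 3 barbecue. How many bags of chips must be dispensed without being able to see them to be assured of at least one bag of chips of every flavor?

The hardest flavor to obtain is barbecue: we could draw every other bag of chips first — 44 − 3 = 41 bags of chips — without a single barbecue one.
The next draw must be barbecue, so 41 + 1 = 42.

42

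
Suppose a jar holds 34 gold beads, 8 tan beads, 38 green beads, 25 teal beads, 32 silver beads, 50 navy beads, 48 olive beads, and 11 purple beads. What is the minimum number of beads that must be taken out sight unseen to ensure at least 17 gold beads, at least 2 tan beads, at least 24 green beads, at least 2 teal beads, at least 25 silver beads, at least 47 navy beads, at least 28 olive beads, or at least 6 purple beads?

144

The worst case stops just short of every target: 16 gold, 1 tan, 23 green, 1 teal, 24 silver, 46 navy, 27 olive, 5 purple — 16 + 1 + 23 + 1 + 24 + 46 + 27 + 5 = 143 beads.
One more bead must push some color to its target, so 143 + 1 = 144.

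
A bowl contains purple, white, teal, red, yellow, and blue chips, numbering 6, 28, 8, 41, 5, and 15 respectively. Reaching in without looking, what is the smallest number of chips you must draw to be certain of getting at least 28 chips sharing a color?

89

Treat the 6 colors as pigeonholes.
In the worst case we take at most 27 of each color, but all 6 purple, all 8 teal, all 5 yellow, and all 15 blue (fewer than 27), giving 6 + 27 + 8 + 27 + 5 + 15 = 88.
One more chip then forces some color to 28, so 88 + 1 = 89.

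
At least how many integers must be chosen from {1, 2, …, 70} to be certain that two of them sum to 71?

Partition {1, …, 70} into 35 pairs: {1,70}, {2,69}, …, {35,36}.
Choosing 35 integers — say the integers 1 through 35 — takes one from each pair and avoids the property.
Choosing 36 forces two into the same pair by pigeonhole, and those sum to 71. So 36.

36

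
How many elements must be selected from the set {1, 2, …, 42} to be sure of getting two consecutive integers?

Partition {1, …, 42} into 21 pairs: {1,2}, {3,4}, …, {41,42}.
Choosing 21 integers — say the 21 even numbers 2, 4, …, 42 — takes one from each pair and avoids the property.
Choosing 22 forces two into the same pair by pigeonhole, and those are consecutive. So 22.

22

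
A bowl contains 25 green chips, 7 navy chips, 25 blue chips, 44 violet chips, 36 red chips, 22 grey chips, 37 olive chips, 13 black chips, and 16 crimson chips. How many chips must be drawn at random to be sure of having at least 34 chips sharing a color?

In the worst case we take at most 33 of each color, but all 25 green, all 7 navy, all 25 blue, all 22 grey, all 13 black, and all 16 crimson (fewer than 33), giving 25 + 7 + 25 + 33 + 33 + 22 + 33 + 13 + 16 = 207.
One more chip then forces some color to 34, so 207 + 1 = 208.

208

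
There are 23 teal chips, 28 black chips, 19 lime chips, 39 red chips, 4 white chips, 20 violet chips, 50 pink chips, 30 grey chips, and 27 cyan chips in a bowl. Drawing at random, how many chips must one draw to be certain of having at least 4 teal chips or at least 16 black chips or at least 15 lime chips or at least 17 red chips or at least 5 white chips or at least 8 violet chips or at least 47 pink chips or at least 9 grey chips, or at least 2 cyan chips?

The worst case stops just short of every target: 3 teal, 15 black, 14 lime, 16 red, 4 white, 7 violet, 46 pink, 8 grey, 1 cyan — 3 + 15 + 14 + 16 + 4 + 7 + 46 + 8 + 1 = 114 chips.
One more chip must push some color to its target, so 114 + 1 = 115.

115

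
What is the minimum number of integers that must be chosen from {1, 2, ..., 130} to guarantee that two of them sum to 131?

Partition {1, …, 130} into 65 pairs: {1,130}, {2,129}, …, {65,66}.
Choosing 65 integers — say the integers 1 through 65 — takes one from each pair and avoids the property.
Choosing 66 forces two into the same pair by pigeonhole, and those sum to 131. So 66.

66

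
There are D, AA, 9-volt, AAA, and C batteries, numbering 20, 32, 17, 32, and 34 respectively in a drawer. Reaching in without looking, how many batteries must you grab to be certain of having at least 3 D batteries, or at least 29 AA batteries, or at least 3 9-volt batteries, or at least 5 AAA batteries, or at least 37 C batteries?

71

The worst case stops just short of every target: 2 D, 28 AA, 2 9-volt, 4 AAA, all 34 C — 2 + 28 + 2 + 4 + 34 = 70 batteries.
One more battery must push some type to its target, so 70 + 1 = 71.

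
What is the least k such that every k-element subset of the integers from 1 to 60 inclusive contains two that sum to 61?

31

Partition {1, …, 60} into 30 pairs: {1,60}, {2,59}, …, {30,31}.
Choosing 30 integers — say the integers 1 through 30 — takes one from each pair and avoids the property.
Choosing 31 forces two into the same pair by pigeonhole, and those sum to 61. So 31.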